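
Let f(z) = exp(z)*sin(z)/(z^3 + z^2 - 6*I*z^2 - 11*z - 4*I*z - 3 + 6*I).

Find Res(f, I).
Write f(z) = P(z)/Q(z) with P(z) = exp(z)*sin(z) and Q(z) = z^3 + z^2 - 6*I*z^2 - 11*z - 4*I*z - 3 + 6*I.
The denominator factors as Q(z) = (z - I)*(z + 1 - 2*I)*(z - 3*I), so z = I is a simple zero of Q and P is analytic there; z = I is therefore a simple pole and
  Res(f, z₀) = P(z₀)/Q'(z₀).

Q'(z) = 3*z^2 + 2*z - 12*I*z - 11 - 4*I, so Q'(I) = -2 - 2*I.
P(I) = I*exp(I)*sinh(1).

Res(f, I) = (I*exp(I)*sinh(1))/(-2 - 2*I) = (-1/4 - I/4)*exp(I)*sinh(1)

Final answer: (-1/4 - I/4)*exp(I)*sinh(1)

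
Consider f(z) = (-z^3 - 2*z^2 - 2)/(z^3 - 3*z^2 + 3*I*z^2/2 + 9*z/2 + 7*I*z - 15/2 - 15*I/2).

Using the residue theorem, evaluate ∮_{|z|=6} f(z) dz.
By the residue theorem, ∮_C f(z) dz = 2πi · (sum of the residues of f at the poles inside |z| = 6).

The denominator factors as (z - 1 + I/2)*(z - 3 + 3*I)*(z + 1 - 2*I), so the singularities of f are simple poles at z = 1 - I/2, z = 3 - 3*I, z = -1 + 2*I.
  |1 - I/2|² = 5/4 < 36 = 6², so this pole is inside the contour.
  |3 - 3*I|² = 18 < 36 = 6², so this pole is inside the contour.
  |-1 + 2*I|² = 5 < 36 = 6², so this pole is inside the contour.

With P(z) = -z^3 - 2*z^2 - 2 and Q(z) = z^3 - 3*z^2 + 3*I*z^2/2 + 9*z/2 + 7*I*z - 15/2 - 15*I/2, each pole is simple, so Res(f, z₀) = P(z₀)/Q'(z₀) with Q'(z) = 3*z^2 - 6*z + 3*I*z + 9/2 + 7*I.
  Res(f, 1 - I/2) = P(1 - I/2)/Q'(1 - I/2) = (-15/4 + 27*I/8)/(9/4 + 10*I) = 405/1681 + 1443*I/3362
  Res(f, 3 - 3*I) = P(3 - 3*I)/Q'(3 - 3*I) = (52 + 90*I)/(-9/2 - 20*I) = -8136/1681 + 2540*I/1681
  Res(f, -1 + 2*I) = P(-1 + 2*I)/Q'(-1 + 2*I) = (-7 + 10*I)/(-9/2 - 20*I) = -674/1681 - 740*I/1681

Sum of residues inside C: -5 + 3*I/2
∮_C f(z) dz = 2πi · (-5 + 3*I/2) = pi*(-3 - 10*I)

Final answer: pi*(-3 - 10*I)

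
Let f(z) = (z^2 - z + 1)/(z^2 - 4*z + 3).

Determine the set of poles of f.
{1, 3}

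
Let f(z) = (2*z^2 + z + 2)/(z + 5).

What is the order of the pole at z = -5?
1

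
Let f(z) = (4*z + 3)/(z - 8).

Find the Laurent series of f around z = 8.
Put w = z - (8), i.e. z = w + 8. The denominator is w, so it suffices to rewrite the numerator in powers of w.

P(z) = 4*z + 3
P(w + 8) = 35 + 4*w

Dividing each term by w:
  f = 35/w + 4

Substituting back w = z - 8:
  f(z) = 35/(z - 8) + 4

The series is finite because the numerator is a polynomial; the negative powers form the principal part, and the coefficient of 1/(z - 8) gives Res(f, 8) = 35.

Final answer: 35/(z - 8) + 4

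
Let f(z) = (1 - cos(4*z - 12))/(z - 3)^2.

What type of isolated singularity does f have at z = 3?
removable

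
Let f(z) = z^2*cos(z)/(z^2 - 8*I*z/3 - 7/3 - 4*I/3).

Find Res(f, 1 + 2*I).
Write f(z) = P(z)/Q(z) with P(z) = z^2*cos(z) and Q(z) = z^2 - 8*I*z/3 - 7/3 - 4*I/3.
The denominator factors as Q(z) = (z - 1 - 2*I)*(z + 1 - 2*I/3), so z = 1 + 2*I is a simple zero of Q and P is analytic there; z = 1 + 2*I is therefore a simple pole and
  Res(f, z₀) = P(z₀)/Q'(z₀).

Q'(z) = 2*z - 8*I/3, so Q'(1 + 2*I) = 2 + 4*I/3.
P(1 + 2*I) = (-3 + 4*I)*cos(1 + 2*I).

Res(f, 1 + 2*I) = ((-3 + 4*I)*cos(1 + 2*I))/(2 + 4*I/3) = (-3/26 + 27*I/13)*cos(1 + 2*I)

Final answer: (-3/26 + 27*I/13)*cos(1 + 2*I)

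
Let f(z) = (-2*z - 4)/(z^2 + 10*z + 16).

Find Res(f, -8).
-2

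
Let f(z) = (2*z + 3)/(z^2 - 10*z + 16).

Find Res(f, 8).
Write f(z) = P(z)/Q(z) with P(z) = 2*z + 3 and Q(z) = z^2 - 10*z + 16.
The denominator factors as Q(z) = (z - 8)*(z - 2), so z = 8 is a simple zero of Q and P is analytic there; z = 8 is therefore a simple pole and
  Res(f, z₀) = P(z₀)/Q'(z₀).

Q'(z) = 2*z - 10, so Q'(8) = 6.
P(8) = 19.

Res(f, 8) = (19)/(6) = 19/6

Final answer: 19/6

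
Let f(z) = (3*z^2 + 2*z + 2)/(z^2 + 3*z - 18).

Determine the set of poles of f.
{-6, 3}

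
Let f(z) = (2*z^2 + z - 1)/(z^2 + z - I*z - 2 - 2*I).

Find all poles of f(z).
The singularities of f are the zeros of the denominator. Factoring,
  z^2 + z - I*z - 2 - 2*I = (z - 1 - I)*(z + 2)
so the candidates are z = 1 + I, z = -2.

Check the numerator P(z) = 2*z^2 + z - 1 at each one:
  P(1 + I) = 5*I ≠ 0, so z = 1 + I is a (simple) pole.
  P(-2) = 5 ≠ 0, so z = -2 is a (simple) pole.

Poles of f: {-2, 1 + I}

Final answer: {-2, 1 + I}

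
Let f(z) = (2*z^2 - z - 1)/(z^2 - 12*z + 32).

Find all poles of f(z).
The singularities of f are the zeros of the denominator. Factoring,
  z^2 - 12*z + 32 = (z - 8)*(z - 4)
so the candidates are z = 8, z = 4.

Check the numerator P(z) = 2*z^2 - z - 1 at each one:
  P(8) = 119 ≠ 0, so z = 8 is a (simple) pole.
  P(4) = 27 ≠ 0, so z = 4 is a (simple) pole.

Poles of f: {4, 8}

Final answer: {4, 8}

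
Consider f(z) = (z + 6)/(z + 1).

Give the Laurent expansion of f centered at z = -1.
5/(z + 1) + 1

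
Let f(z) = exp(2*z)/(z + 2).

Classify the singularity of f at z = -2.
Write f(z) = g(z)/(z + 2) with g(z) = exp(2*z).
g is entire and g(-2) = exp(-4) ≠ 0, so no factor of (z + 2) cancels: the Laurent expansion of f about z = -2 starts at the power -1, i.e. lim_{z→z₀} (z - z₀) f(z) = exp(-4) is finite and nonzero.
So z = -2 is a pole of order 1.

Final answer: pole of order 1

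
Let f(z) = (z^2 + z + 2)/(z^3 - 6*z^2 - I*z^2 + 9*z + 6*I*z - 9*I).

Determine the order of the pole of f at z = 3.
Factor the denominator:
  z^3 - 6*z^2 - I*z^2 + 9*z + 6*I*z - 9*I = (z - 3)^2*(z - I)

The numerator P(z) = z^2 + z + 2 has P(3) = 14 ≠ 0, so no factor of (z - 3) cancels.
Near z = 3 we can therefore write f(z) = g(z)/(z - 3)^2 with g analytic at 3 and g(3) ≠ 0 (g is the numerator divided by the remaining denominator factors).

Hence z = 3 is a pole of order 2.

Final answer: 2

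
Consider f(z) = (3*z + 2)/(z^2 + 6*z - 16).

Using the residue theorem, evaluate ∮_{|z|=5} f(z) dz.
By the residue theorem, ∮_C f(z) dz = 2πi · (sum of the residues of f at the poles inside |z| = 5).

The denominator factors as (z + 8)*(z - 2), so the singularities of f are simple poles at z = -8, z = 2.
  |-8|² = 64 > 25 = 5², so this pole is outside the contour.
  |2|² = 4 < 25 = 5², so this pole is inside the contour.

With P(z) = 3*z + 2 and Q(z) = z^2 + 6*z - 16, each pole is simple, so Res(f, z₀) = P(z₀)/Q'(z₀) with Q'(z) = 2*z + 6.
  Res(f, 2) = P(2)/Q'(2) = (8)/(10) = 4/5

∮_C f(z) dz = 2πi · (4/5) = 8*I*pi/5

Final answer: 8*I*pi/5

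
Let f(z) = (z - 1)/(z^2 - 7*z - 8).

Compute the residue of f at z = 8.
Write f(z) = P(z)/Q(z) with P(z) = z - 1 and Q(z) = z^2 - 7*z - 8.
The denominator factors as Q(z) = (z + 1)*(z - 8), so z = 8 is a simple zero of Q and P is analytic there; z = 8 is therefore a simple pole and
  Res(f, z₀) = P(z₀)/Q'(z₀).

Q'(z) = 2*z - 7, so Q'(8) = 9.
P(8) = 7.

Res(f, 8) = (7)/(9) = 7/9

Final answer: 7/9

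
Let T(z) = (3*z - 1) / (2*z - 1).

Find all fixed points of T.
T(z) = z means 3*z - 1 = z*(2*z - 1), i.e.
  2*z^2 - 4*z + 1 = 0.
Discriminant: (-4)^2 - 4*(2)*(1) = 8, so the roots are real.
  z = (4 ± sqrt(8))/(2*(2))
Fixed points: {1 - sqrt(2)/2, sqrt(2)/2 + 1}

Final answer: {1 - sqrt(2)/2, sqrt(2)/2 + 1}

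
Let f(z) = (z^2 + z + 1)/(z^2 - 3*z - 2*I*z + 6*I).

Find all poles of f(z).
The singularities of f are the zeros of the denominator. Factoring,
  z^2 - 3*z - 2*I*z + 6*I = (z - 2*I)*(z - 3)
so the candidates are z = 2*I, z = 3.

Check the numerator P(z) = z^2 + z + 1 at each one:
  P(2*I) = -3 + 2*I ≠ 0, so z = 2*I is a (simple) pole.
  P(3) = 13 ≠ 0, so z = 3 is a (simple) pole.

Poles of f: {2*I, 3}

Final answer: {2*I, 3}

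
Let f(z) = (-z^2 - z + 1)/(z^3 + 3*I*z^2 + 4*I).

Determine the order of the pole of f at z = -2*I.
2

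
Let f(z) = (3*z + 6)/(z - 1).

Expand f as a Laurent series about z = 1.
Put w = z - (1), i.e. z = w + 1. The denominator is w, so it suffices to rewrite the numerator in powers of w.

P(z) = 3*z + 6
P(w + 1) = 9 + 3*w

Dividing each term by w:
  f = 9/w + 3

Substituting back w = z - 1:
  f(z) = 9/(z - 1) + 3

The series is finite because the numerator is a polynomial; the negative powers form the principal part, and the coefficient of 1/(z - 1) gives Res(f, 1) = 9.

Final answer: 9/(z - 1) + 3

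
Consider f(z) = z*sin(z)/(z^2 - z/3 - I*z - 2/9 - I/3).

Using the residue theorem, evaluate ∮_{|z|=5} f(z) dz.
By the residue theorem, ∮_C f(z) dz = 2πi · (sum of the residues of f at the poles inside |z| = 5).

The denominator factors as (z + 1/3)*(z - 2/3 - I), so the singularities of f are simple poles at z = -1/3, z = 2/3 + I.
  |-1/3|² = 1/9 < 25 = 5², so this pole is inside the contour.
  |2/3 + I|² = 13/9 < 25 = 5², so this pole is inside the contour.

With P(z) = z*sin(z) and Q(z) = z^2 - z/3 - I*z - 2/9 - I/3, each pole is simple, so Res(f, z₀) = P(z₀)/Q'(z₀) with Q'(z) = 2*z - 1/3 - I.
  Res(f, -1/3) = P(-1/3)/Q'(-1/3) = (sin(1/3)/3)/(-1 - I) = (-1/6 + I/6)*sin(1/3)
  Res(f, 2/3 + I) = P(2/3 + I)/Q'(2/3 + I) = ((2/3 + I)*sin(2/3 + I))/(1 + I) = (5/6 + I/6)*sin(2/3 + I)

Sum of residues inside C: (-1/6 + I/6)*sin(1/3) + (5/6 + I/6)*sin(2/3 + I)
∮_C f(z) dz = 2πi · ((-1/6 + I/6)*sin(1/3) + (5/6 + I/6)*sin(2/3 + I)) = pi*(-1/3 - I/3)*sin(1/3) + pi*(-1/3 + 5*I/3)*sin(2/3 + I)

Final answer: pi*(-1/3 - I/3)*sin(1/3) + pi*(-1/3 + 5*I/3)*sin(2/3 + I)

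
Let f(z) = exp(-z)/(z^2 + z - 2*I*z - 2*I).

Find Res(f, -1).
exp(1)*(-1/5 + 2*I/5)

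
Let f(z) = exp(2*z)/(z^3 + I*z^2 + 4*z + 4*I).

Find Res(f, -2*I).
Write f(z) = P(z)/Q(z) with P(z) = exp(2*z) and Q(z) = z^3 + I*z^2 + 4*z + 4*I.
The denominator factors as Q(z) = (z + I)*(z + 2*I)*(z - 2*I), so z = -2*I is a simple zero of Q and P is analytic there; z = -2*I is therefore a simple pole and
  Res(f, z₀) = P(z₀)/Q'(z₀).

Q'(z) = 3*z^2 + 2*I*z + 4, so Q'(-2*I) = -4.
P(-2*I) = exp(-4*I).

Res(f, -2*I) = (exp(-4*I))/(-4) = -exp(-4*I)/4

Final answer: -exp(-4*I)/4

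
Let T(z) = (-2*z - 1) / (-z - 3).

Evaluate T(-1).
Substitute z = -1:
  numerator:   -2*(-1) - 1 = 1
  denominator: -(-1) - 3 = -2
T(-1) = (1)/(-2) = -1/2

Final answer: -1/2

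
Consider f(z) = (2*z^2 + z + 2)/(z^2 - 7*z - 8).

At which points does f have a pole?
The singularities of f are the zeros of the denominator. Factoring,
  z^2 - 7*z - 8 = (z + 1)*(z - 8)
so the candidates are z = -1, z = 8.

Check the numerator P(z) = 2*z^2 + z + 2 at each one:
  P(-1) = 3 ≠ 0, so z = -1 is a (simple) pole.
  P(8) = 138 ≠ 0, so z = 8 is a (simple) pole.

Poles of f: {-1, 8}

Final answer: {-1, 8}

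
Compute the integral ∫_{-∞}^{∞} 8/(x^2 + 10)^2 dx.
Let f(z) = 8/(z^2 + 10)^2. The denominator has no real zeros and deg Q - deg P = 4 ≥ 2, so the integral of f over the upper semicircle |z| = R tends to 0 as R → ∞. Closing the contour in the upper half-plane,
  ∫_{-∞}^{∞} f(x) dx = 2πi · Σ Res(f, z_k)  over the poles with Im z_k > 0.

Zeros of the denominator: z^2 + 10 = 0 gives z = ±sqrt(10)*I.
Upper half-plane: z = sqrt(10)*I (a pole of order 2).

Write f(z) = g(z)/(z - sqrt(10)*I)^2 with g(z) = 8/(z + sqrt(10)*I)^2. For a double pole, Res(f, z₀) = g'(z₀):
  g'(z) = -16/(z + sqrt(10)*I)^3
  Res(f, sqrt(10)*I) = g'(sqrt(10)*I) = -sqrt(10)*I/50

∫_{-∞}^{∞} f(x) dx = 2πi · (-sqrt(10)*I/50) = sqrt(10)*pi/25

Final answer: sqrt(10)*pi/25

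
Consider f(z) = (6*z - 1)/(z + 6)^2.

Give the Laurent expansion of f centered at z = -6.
Put w = z - (-6), i.e. z = w - 6. The denominator is w^2, so it suffices to rewrite the numerator in powers of w.

P(z) = 6*z - 1
P(w - 6) = -37 + 6*w

Dividing each term by w^2:
  f = -37/w^2 + 6/w

Substituting back w = z + 6:
  f(z) = -37/(z + 6)^2 + 6/(z + 6)

The series is finite because the numerator is a polynomial; the negative powers form the principal part, and the coefficient of 1/(z + 6) gives Res(f, -6) = 6.

Final answer: -37/(z + 6)^2 + 6/(z + 6)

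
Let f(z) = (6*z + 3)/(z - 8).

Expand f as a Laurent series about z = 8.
Put w = z - (8), i.e. z = w + 8. The denominator is w, so it suffices to rewrite the numerator in powers of w.

P(z) = 6*z + 3
P(w + 8) = 51 + 6*w

Dividing each term by w:
  f = 51/w + 6

Substituting back w = z - 8:
  f(z) = 51/(z - 8) + 6

The series is finite because the numerator is a polynomial; the negative powers form the principal part, and the coefficient of 1/(z - 8) gives Res(f, 8) = 51.

Final answer: 51/(z - 8) + 6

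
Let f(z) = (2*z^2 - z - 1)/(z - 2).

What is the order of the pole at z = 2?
Factor the denominator:
  z - 2 = (z - 2)

The numerator P(z) = 2*z^2 - z - 1 has P(2) = 5 ≠ 0, so no factor of (z - 2) cancels.
Near z = 2 we can therefore write f(z) = g(z)/(z - 2) with g analytic at 2 and g(2) ≠ 0 (g is just the numerator).

Hence z = 2 is a pole of order 1.

Final answer: 1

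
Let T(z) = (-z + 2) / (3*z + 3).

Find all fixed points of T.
T(z) = z means -z + 2 = z*(3*z + 3), i.e.
  3*z^2 + 4*z - 2 = 0.
Discriminant: (4)^2 - 4*(3)*(-2) = 40, so the roots are real.
  z = (-4 ± sqrt(40))/(2*(3))
Fixed points: {-sqrt(10)/3 - 2/3, -2/3 + sqrt(10)/3}

Final answer: {-sqrt(10)/3 - 2/3, -2/3 + sqrt(10)/3}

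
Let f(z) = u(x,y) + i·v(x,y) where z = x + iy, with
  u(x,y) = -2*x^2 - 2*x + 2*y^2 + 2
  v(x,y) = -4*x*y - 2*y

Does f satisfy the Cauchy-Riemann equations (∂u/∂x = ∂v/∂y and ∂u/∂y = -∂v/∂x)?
∂u/∂x = -4*x - 2
∂v/∂y = -4*x - 2
∂u/∂y = 4*y
∂v/∂x = -4*y
∂u/∂x = ∂v/∂y and ∂u/∂y = -∂v/∂x hold identically; f is analytic.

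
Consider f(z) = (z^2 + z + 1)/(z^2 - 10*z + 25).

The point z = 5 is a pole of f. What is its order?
Factor the denominator:
  z^2 - 10*z + 25 = (z - 5)^2

The numerator P(z) = z^2 + z + 1 has P(5) = 31 ≠ 0, so no factor of (z - 5) cancels.
Near z = 5 we can therefore write f(z) = g(z)/(z - 5)^2 with g analytic at 5 and g(5) ≠ 0 (g is just the numerator).

Hence z = 5 is a pole of order 2.

Final answer: 2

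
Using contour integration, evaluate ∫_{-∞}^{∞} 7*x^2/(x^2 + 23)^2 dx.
Let f(z) = 7*z^2/(z^2 + 23)^2. The denominator has no real zeros and deg Q - deg P = 2 ≥ 2, so the integral of f over the upper semicircle |z| = R tends to 0 as R → ∞. Closing the contour in the upper half-plane,
  ∫_{-∞}^{∞} f(x) dx = 2πi · Σ Res(f, z_k)  over the poles with Im z_k > 0.

Zeros of the denominator: z^2 + 23 = 0 gives z = ±sqrt(23)*I.
Upper half-plane: z = sqrt(23)*I (a pole of order 2).

Write f(z) = g(z)/(z - sqrt(23)*I)^2 with g(z) = 7*z^2/(z + sqrt(23)*I)^2. For a double pole, Res(f, z₀) = g'(z₀):
  g'(z) = 14*sqrt(23)*I*z/(z + sqrt(23)*I)^3
  Res(f, sqrt(23)*I) = g'(sqrt(23)*I) = -7*sqrt(23)*I/92

∫_{-∞}^{∞} f(x) dx = 2πi · (-7*sqrt(23)*I/92) = 7*sqrt(23)*pi/46

Final answer: 7*sqrt(23)*pi/46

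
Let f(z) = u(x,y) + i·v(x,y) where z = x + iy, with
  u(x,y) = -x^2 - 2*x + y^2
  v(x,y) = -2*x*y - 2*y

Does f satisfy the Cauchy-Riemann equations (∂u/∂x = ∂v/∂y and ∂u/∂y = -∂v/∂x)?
∂u/∂x = -2*x - 2
∂v/∂y = -2*x - 2
∂u/∂y = 2*y
∂v/∂x = -2*y
∂u/∂x = ∂v/∂y and ∂u/∂y = -∂v/∂x hold identically; f is analytic.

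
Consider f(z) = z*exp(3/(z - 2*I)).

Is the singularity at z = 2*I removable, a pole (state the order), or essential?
Let u = z - 2*I. Then
  e^(3/u) = Σ_{k≥0} (3)^k/(k!·u^k) = 1 + 3/u + 9/(2*u^2) + 9/(2*u^3) + ...
which has infinitely many negative powers of u, so exp(3/(z - 2*I)) has an essential singularity at z = 2*I.
The extra factor z is a nonzero polynomial; if the product had at most a pole at z = 2*I, dividing by that polynomial would leave exp(3/(z - 2*I)) with at most a pole too — contradiction. (Equivalently, the product's Laurent series still has infinitely many negative powers.)
So the singularity is essential.

Final answer: essential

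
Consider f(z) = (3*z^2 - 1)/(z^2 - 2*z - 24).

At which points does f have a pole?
{-4, 6}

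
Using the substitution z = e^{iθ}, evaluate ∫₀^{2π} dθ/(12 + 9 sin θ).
Call the integral J. The integrand is 2π-periodic and we integrate over a full period, so shifting θ does not change the value (θ → θ + π/2 turns sin θ into cos θ). Hence
  J = ∫₀^{2π} dθ/(12 + 9 cos θ).
Put z = e^{iθ}: then cos θ = (z + 1/z)/2, dθ = dz/(iz), and z runs once counterclockwise around |z| = 1:
  J = ∮_{|z|=1} 1/(12 + 9*(z + 1/z)/2) · dz/(iz) = (2/i) ∮_{|z|=1} dz/(9*z^2 + 24*z + 9).
The roots of 9*z^2 + 24*z + 9 are z = (-12 ± sqrt(12^2 - 9^2))/9, with sqrt(63) = 3*sqrt(7); their product is 1, so only z₊ = -4/3 + sqrt(7)/3 lies inside the unit circle (z₋ = -4/3 - sqrt(7)/3 lies outside).
z₊ is a simple zero of q(z) = 9*z^2 + 24*z + 9, so Res(1/q, z₊) = 1/q'(z₊) with q'(z) = 18*z + 24; and q'(z₊) = 9*(z₊ - z₋) = 6*sqrt(7).
Therefore J = (2/i) · 2πi · 1/(6*sqrt(7)) = 2*pi/(3*sqrt(7)) = 2*sqrt(7)*pi/21

Final answer: 2*sqrt(7)*pi/21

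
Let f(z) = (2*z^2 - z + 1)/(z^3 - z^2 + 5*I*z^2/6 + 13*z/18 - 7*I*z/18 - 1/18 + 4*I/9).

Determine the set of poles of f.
The singularities of f are the zeros of the denominator. Factoring,
  z^3 - z^2 + 5*I*z^2/6 + 13*z/18 - 7*I*z/18 - 1/18 + 4*I/9 = (z - 1/3 - 2*I/3)*(z + I/2)*(z - 2/3 + I)
so the candidates are z = 1/3 + 2*I/3, z = -I/2, z = 2/3 - I.

Check the numerator P(z) = 2*z^2 - z + 1 at each one:
  P(1/3 + 2*I/3) = 2*I/9 ≠ 0, so z = 1/3 + 2*I/3 is a (simple) pole.
  P(-I/2) = 1/2 + I/2 ≠ 0, so z = -I/2 is a (simple) pole.
  P(2/3 - I) = -7/9 - 5*I/3 ≠ 0, so z = 2/3 - I is a (simple) pole.

Poles of f: {-I/2, 1/3 + 2*I/3, 2/3 - I}

Final answer: {-I/2, 1/3 + 2*I/3, 2/3 - I}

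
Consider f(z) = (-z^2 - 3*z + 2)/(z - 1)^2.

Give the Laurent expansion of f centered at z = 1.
Put w = z - (1), i.e. z = w + 1. The denominator is w^2, so it suffices to rewrite the numerator in powers of w.

P(z) = -z^2 - 3*z + 2
P(w + 1) = -2 - 5*w - w^2

Dividing each term by w^2:
  f = -2/w^2 - 5/w - 1

Substituting back w = z - 1:
  f(z) = -2/(z - 1)^2 - 5/(z - 1) - 1

The series is finite because the numerator is a polynomial; the negative powers form the principal part, and the coefficient of 1/(z - 1) gives Res(f, 1) = -5.

Final answer: -2/(z - 1)^2 - 5/(z - 1) - 1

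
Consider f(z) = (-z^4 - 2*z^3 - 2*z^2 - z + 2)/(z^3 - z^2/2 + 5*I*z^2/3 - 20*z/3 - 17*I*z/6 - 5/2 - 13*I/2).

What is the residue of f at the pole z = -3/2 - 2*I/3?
506659/348660 - 10643*I/58110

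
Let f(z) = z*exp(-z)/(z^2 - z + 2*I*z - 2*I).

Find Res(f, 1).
Write f(z) = P(z)/Q(z) with P(z) = z*exp(-z) and Q(z) = z^2 - z + 2*I*z - 2*I.
The denominator factors as Q(z) = (z + 2*I)*(z - 1), so z = 1 is a simple zero of Q and P is analytic there; z = 1 is therefore a simple pole and
  Res(f, z₀) = P(z₀)/Q'(z₀).

Q'(z) = 2*z - 1 + 2*I, so Q'(1) = 1 + 2*I.
P(1) = exp(-1).

Res(f, 1) = (exp(-1))/(1 + 2*I) = (1/5 - 2*I/5)*exp(-1)

Final answer: (1/5 - 2*I/5)*exp(-1)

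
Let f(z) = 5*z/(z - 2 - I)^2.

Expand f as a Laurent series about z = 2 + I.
(10 + 5*I)/(z - 2 - I)^2 + 5/(z - 2 - I)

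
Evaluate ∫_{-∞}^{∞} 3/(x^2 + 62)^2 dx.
Let f(z) = 3/(z^2 + 62)^2. The denominator has no real zeros and deg Q - deg P = 4 ≥ 2, so the integral of f over the upper semicircle |z| = R tends to 0 as R → ∞. Closing the contour in the upper half-plane,
  ∫_{-∞}^{∞} f(x) dx = 2πi · Σ Res(f, z_k)  over the poles with Im z_k > 0.

Zeros of the denominator: z^2 + 62 = 0 gives z = ±sqrt(62)*I.
Upper half-plane: z = sqrt(62)*I (a pole of order 2).

Write f(z) = g(z)/(z - sqrt(62)*I)^2 with g(z) = 3/(z + sqrt(62)*I)^2. For a double pole, Res(f, z₀) = g'(z₀):
  g'(z) = -6/(z + sqrt(62)*I)^3
  Res(f, sqrt(62)*I) = g'(sqrt(62)*I) = -3*sqrt(62)*I/15376

∫_{-∞}^{∞} f(x) dx = 2πi · (-3*sqrt(62)*I/15376) = 3*sqrt(62)*pi/7688

Final answer: 3*sqrt(62)*pi/7688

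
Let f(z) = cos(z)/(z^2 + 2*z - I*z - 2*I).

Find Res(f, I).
Write f(z) = P(z)/Q(z) with P(z) = cos(z) and Q(z) = z^2 + 2*z - I*z - 2*I.
The denominator factors as Q(z) = (z - I)*(z + 2), so z = I is a simple zero of Q and P is analytic there; z = I is therefore a simple pole and
  Res(f, z₀) = P(z₀)/Q'(z₀).

Q'(z) = 2*z + 2 - I, so Q'(I) = 2 + I.
P(I) = cosh(1).

Res(f, I) = (cosh(1))/(2 + I) = (2/5 - I/5)*cosh(1)

Final answer: (2/5 - I/5)*cosh(1)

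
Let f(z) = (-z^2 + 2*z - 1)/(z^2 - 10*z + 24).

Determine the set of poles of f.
The singularities of f are the zeros of the denominator. Factoring,
  z^2 - 10*z + 24 = (z - 6)*(z - 4)
so the candidates are z = 6, z = 4.

Check the numerator P(z) = -z^2 + 2*z - 1 at each one:
  P(6) = -25 ≠ 0, so z = 6 is a (simple) pole.
  P(4) = -9 ≠ 0, so z = 4 is a (simple) pole.

Poles of f: {4, 6}

Final answer: {4, 6}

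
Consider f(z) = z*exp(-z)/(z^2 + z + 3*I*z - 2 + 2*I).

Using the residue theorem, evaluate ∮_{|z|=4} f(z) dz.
By the residue theorem, ∮_C f(z) dz = 2πi · (sum of the residues of f at the poles inside |z| = 4).

The denominator factors as (z + 1 + I)*(z + 2*I), so the singularities of f are simple poles at z = -1 - I, z = -2*I.
  |-1 - I|² = 2 < 16 = 4², so this pole is inside the contour.
  |-2*I|² = 4 < 16 = 4², so this pole is inside the contour.

With P(z) = z*exp(-z) and Q(z) = z^2 + z + 3*I*z - 2 + 2*I, each pole is simple, so Res(f, z₀) = P(z₀)/Q'(z₀) with Q'(z) = 2*z + 1 + 3*I.
  Res(f, -1 - I) = P(-1 - I)/Q'(-1 - I) = ((-1 - I)*exp(1 + I))/(-1 + I) = I*exp(1 + I)
  Res(f, -2*I) = P(-2*I)/Q'(-2*I) = (-2*I*exp(2*I))/(1 - I) = (1 - I)*exp(2*I)

Sum of residues inside C: (1 - I)*exp(2*I) + I*exp(1 + I)
∮_C f(z) dz = 2πi · ((1 - I)*exp(2*I) + I*exp(1 + I)) = -2*pi*exp(1 + I) + pi*(2 + 2*I)*exp(2*I)

Final answer: -2*pi*exp(1 + I) + pi*(2 + 2*I)*exp(2*I)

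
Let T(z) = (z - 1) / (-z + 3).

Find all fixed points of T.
{1 - sqrt(2), 1 + sqrt(2)}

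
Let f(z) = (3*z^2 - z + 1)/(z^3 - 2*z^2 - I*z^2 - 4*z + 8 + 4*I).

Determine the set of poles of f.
The singularities of f are the zeros of the denominator. Factoring,
  z^3 - 2*z^2 - I*z^2 - 4*z + 8 + 4*I = (z + 2)*(z - 2)*(z - 2 - I)
so the candidates are z = -2, z = 2, z = 2 + I.

Check the numerator P(z) = 3*z^2 - z + 1 at each one:
  P(-2) = 15 ≠ 0, so z = -2 is a (simple) pole.
  P(2) = 11 ≠ 0, so z = 2 is a (simple) pole.
  P(2 + I) = 8 + 11*I ≠ 0, so z = 2 + I is a (simple) pole.

Poles of f: {-2, 2, 2 + I}

Final answer: {-2, 2, 2 + I}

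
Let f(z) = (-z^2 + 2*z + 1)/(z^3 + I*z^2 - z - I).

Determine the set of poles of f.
{-1, -I, 1}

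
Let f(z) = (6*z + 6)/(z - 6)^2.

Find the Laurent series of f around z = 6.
Put w = z - (6), i.e. z = w + 6. The denominator is w^2, so it suffices to rewrite the numerator in powers of w.

P(z) = 6*z + 6
P(w + 6) = 42 + 6*w

Dividing each term by w^2:
  f = 42/w^2 + 6/w

Substituting back w = z - 6:
  f(z) = 42/(z - 6)^2 + 6/(z - 6)

The series is finite because the numerator is a polynomial; the negative powers form the principal part, and the coefficient of 1/(z - 6) gives Res(f, 6) = 6.

Final answer: 42/(z - 6)^2 + 6/(z - 6)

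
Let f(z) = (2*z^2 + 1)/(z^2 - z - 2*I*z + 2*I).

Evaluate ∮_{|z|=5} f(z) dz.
By the residue theorem, ∮_C f(z) dz = 2πi · (sum of the residues of f at the poles inside |z| = 5).

The denominator factors as (z - 2*I)*(z - 1), so the singularities of f are simple poles at z = 2*I, z = 1.
  |2*I|² = 4 < 25 = 5², so this pole is inside the contour.
  |1|² = 1 < 25 = 5², so this pole is inside the contour.

With P(z) = 2*z^2 + 1 and Q(z) = z^2 - z - 2*I*z + 2*I, each pole is simple, so Res(f, z₀) = P(z₀)/Q'(z₀) with Q'(z) = 2*z - 1 - 2*I.
  Res(f, 2*I) = P(2*I)/Q'(2*I) = (-7)/(-1 + 2*I) = 7/5 + 14*I/5
  Res(f, 1) = P(1)/Q'(1) = (3)/(1 - 2*I) = 3/5 + 6*I/5

Sum of residues inside C: 2 + 4*I
∮_C f(z) dz = 2πi · (2 + 4*I) = pi*(-8 + 4*I)

Final answer: pi*(-8 + 4*I)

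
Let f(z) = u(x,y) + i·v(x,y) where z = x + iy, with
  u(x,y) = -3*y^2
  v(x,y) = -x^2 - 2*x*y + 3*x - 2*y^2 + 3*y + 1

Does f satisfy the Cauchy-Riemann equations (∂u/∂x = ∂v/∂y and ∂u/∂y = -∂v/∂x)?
∂u/∂x = 0
∂v/∂y = -2*x - 4*y + 3
∂u/∂y = -6*y
∂v/∂x = -2*x - 2*y + 3
∂u/∂x ≠ ∂v/∂y and ∂u/∂y ≠ -∂v/∂x; the Cauchy-Riemann equations are not satisfied, so f is not analytic.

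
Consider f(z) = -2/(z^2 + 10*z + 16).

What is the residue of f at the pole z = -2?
Write f(z) = P(z)/Q(z) with P(z) = -2 and Q(z) = z^2 + 10*z + 16.
The denominator factors as Q(z) = (z + 8)*(z + 2), so z = -2 is a simple zero of Q and P is analytic there; z = -2 is therefore a simple pole and
  Res(f, z₀) = P(z₀)/Q'(z₀).

Q'(z) = 2*z + 10, so Q'(-2) = 6.
P(-2) = -2.

Res(f, -2) = (-2)/(6) = -1/3

Final answer: -1/3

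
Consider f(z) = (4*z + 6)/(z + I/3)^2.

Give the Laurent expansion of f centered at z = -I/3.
Put w = z - (-I/3), i.e. z = w - I/3. The denominator is w^2, so it suffices to rewrite the numerator in powers of w.

P(z) = 4*z + 6
P(w - I/3) = 6 - 4*I/3 + 4*w

Dividing each term by w^2:
  f = (6 - 4*I/3)/w^2 + 4/w

Substituting back w = z + I/3:
  f(z) = (6 - 4*I/3)/(z + I/3)^2 + 4/(z + I/3)

The series is finite because the numerator is a polynomial; the negative powers form the principal part, and the coefficient of 1/(z + I/3) gives Res(f, -I/3) = 4.

Final answer: (6 - 4*I/3)/(z + I/3)^2 + 4/(z + I/3)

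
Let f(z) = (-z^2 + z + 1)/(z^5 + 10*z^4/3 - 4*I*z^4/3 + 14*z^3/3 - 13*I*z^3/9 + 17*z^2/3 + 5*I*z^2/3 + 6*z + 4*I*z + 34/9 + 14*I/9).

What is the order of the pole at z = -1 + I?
Factor the denominator:
  z^5 + 10*z^4/3 - 4*I*z^4/3 + 14*z^3/3 - 13*I*z^3/9 + 17*z^2/3 + 5*I*z^2/3 + 6*z + 4*I*z + 34/9 + 14*I/9 = (z + 1 - I)^3*(z + 1 + 2*I/3)*(z - 2/3 + I)

The numerator P(z) = -z^2 + z + 1 has P(-1 + I) = 3*I ≠ 0, so no factor of (z + 1 - I) cancels.
Near z = -1 + I we can therefore write f(z) = g(z)/(z + 1 - I)^3 with g analytic at -1 + I and g(-1 + I) ≠ 0 (g is the numerator divided by the remaining denominator factors).

Hence z = -1 + I is a pole of order 3.

Final answer: 3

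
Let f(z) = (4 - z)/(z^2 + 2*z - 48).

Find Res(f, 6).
Write f(z) = P(z)/Q(z) with P(z) = 4 - z and Q(z) = z^2 + 2*z - 48.
The denominator factors as Q(z) = (z + 8)*(z - 6), so z = 6 is a simple zero of Q and P is analytic there; z = 6 is therefore a simple pole and
  Res(f, z₀) = P(z₀)/Q'(z₀).

Q'(z) = 2*z + 2, so Q'(6) = 14.
P(6) = -2.

Res(f, 6) = (-2)/(14) = -1/7

Final answer: -1/7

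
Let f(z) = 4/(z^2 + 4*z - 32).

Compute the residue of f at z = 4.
Write f(z) = P(z)/Q(z) with P(z) = 4 and Q(z) = z^2 + 4*z - 32.
The denominator factors as Q(z) = (z - 4)*(z + 8), so z = 4 is a simple zero of Q and P is analytic there; z = 4 is therefore a simple pole and
  Res(f, z₀) = P(z₀)/Q'(z₀).

Q'(z) = 2*z + 4, so Q'(4) = 12.
P(4) = 4.

Res(f, 4) = (4)/(12) = 1/3

Final answer: 1/3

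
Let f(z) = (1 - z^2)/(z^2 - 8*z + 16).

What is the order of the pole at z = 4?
Factor the denominator:
  z^2 - 8*z + 16 = (z - 4)^2

The numerator P(z) = 1 - z^2 has P(4) = -15 ≠ 0, so no factor of (z - 4) cancels.
Near z = 4 we can therefore write f(z) = g(z)/(z - 4)^2 with g analytic at 4 and g(4) ≠ 0 (g is just the numerator).

Hence z = 4 is a pole of order 2.

Final answer: 2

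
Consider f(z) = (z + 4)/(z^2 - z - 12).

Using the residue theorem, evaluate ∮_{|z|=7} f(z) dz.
2*I*pi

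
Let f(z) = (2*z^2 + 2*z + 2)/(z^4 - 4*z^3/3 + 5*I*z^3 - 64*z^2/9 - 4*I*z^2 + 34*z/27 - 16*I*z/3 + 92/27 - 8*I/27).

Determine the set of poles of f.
{-2/3, 1/3 - 3*I, 2/3 - I, 1 - I}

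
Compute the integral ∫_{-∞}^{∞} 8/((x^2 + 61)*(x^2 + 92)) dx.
Let f(z) = 8/((z^2 + 61)*(z^2 + 92)). The denominator has no real zeros and deg Q - deg P = 4 ≥ 2, so the integral of f over the upper semicircle |z| = R tends to 0 as R → ∞. Closing the contour in the upper half-plane,
  ∫_{-∞}^{∞} f(x) dx = 2πi · Σ Res(f, z_k)  over the poles with Im z_k > 0.

Zeros of the denominator: z^2 + 61 = 0 gives z = ±sqrt(61)*I; z^2 + 92 = 0 gives z = ±2*sqrt(23)*I.
Upper half-plane: z = 2*sqrt(23)*I, z = sqrt(61)*I (simple).

Each pole is a simple zero of Q(z) = z^4 + 153*z^2 + 5612, so Res(f, z₀) = P(z₀)/Q'(z₀) with P(z) = 8, Q'(z) = 4*z^3 + 306*z:
  Res(f, 2*sqrt(23)*I) = (8)/(-124*sqrt(23)*I) = 2*sqrt(23)*I/713
  Res(f, sqrt(61)*I) = (8)/(62*sqrt(61)*I) = -4*sqrt(61)*I/1891

Sum of residues: 2*I*(-46*sqrt(61) + 61*sqrt(23))/43493
∫_{-∞}^{∞} f(x) dx = 2πi · (2*I*(-46*sqrt(61) + 61*sqrt(23))/43493) = 4*pi*(-61*sqrt(23) + 46*sqrt(61))/43493

Final answer: 4*pi*(-61*sqrt(23) + 46*sqrt(61))/43493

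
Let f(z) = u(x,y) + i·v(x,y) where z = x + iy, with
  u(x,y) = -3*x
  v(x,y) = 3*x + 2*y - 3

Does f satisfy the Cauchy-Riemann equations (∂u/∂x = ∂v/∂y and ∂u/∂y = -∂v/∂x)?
∂u/∂x = -3
∂v/∂y = 2
∂u/∂y = 0
∂v/∂x = 3
∂u/∂x ≠ ∂v/∂y and ∂u/∂y ≠ -∂v/∂x; the Cauchy-Riemann equations are not satisfied, so f is not analytic.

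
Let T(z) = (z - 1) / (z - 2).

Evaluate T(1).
0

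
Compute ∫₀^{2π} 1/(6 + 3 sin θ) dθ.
Call the integral J. The integrand is 2π-periodic and we integrate over a full period, so shifting θ does not change the value (θ → θ + π/2 turns sin θ into cos θ). Hence
  J = ∫₀^{2π} dθ/(6 + 3 cos θ).
Put z = e^{iθ}: then cos θ = (z + 1/z)/2, dθ = dz/(iz), and z runs once counterclockwise around |z| = 1:
  J = ∮_{|z|=1} 1/(6 + 3*(z + 1/z)/2) · dz/(iz) = (2/i) ∮_{|z|=1} dz/(3*z^2 + 12*z + 3).
The roots of 3*z^2 + 12*z + 3 are z = (-6 ± sqrt(6^2 - 3^2))/3, with sqrt(27) = 3*sqrt(3); their product is 1, so only z₊ = -2 + sqrt(3) lies inside the unit circle (z₋ = -2 - sqrt(3) lies outside).
z₊ is a simple zero of q(z) = 3*z^2 + 12*z + 3, so Res(1/q, z₊) = 1/q'(z₊) with q'(z) = 6*z + 12; and q'(z₊) = 3*(z₊ - z₋) = 6*sqrt(3).
Therefore J = (2/i) · 2πi · 1/(6*sqrt(3)) = 2*pi/(3*sqrt(3)) = 2*sqrt(3)*pi/9

Final answer: 2*sqrt(3)*pi/9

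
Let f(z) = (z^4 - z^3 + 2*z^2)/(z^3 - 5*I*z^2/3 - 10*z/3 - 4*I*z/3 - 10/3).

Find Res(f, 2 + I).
Write f(z) = P(z)/Q(z) with P(z) = z^4 - z^3 + 2*z^2 and Q(z) = z^3 - 5*I*z^2/3 - 10*z/3 - 4*I*z/3 - 10/3.
The denominator factors as Q(z) = (z - 2 - I)*(z + 1 - I)*(z + 1 + I/3), so z = 2 + I is a simple zero of Q and P is analytic there; z = 2 + I is therefore a simple pole and
  Res(f, z₀) = P(z₀)/Q'(z₀).

Q'(z) = 3*z^2 - 10*I*z/3 - 10/3 - 4*I/3, so Q'(2 + I) = 9 + 4*I.
P(2 + I) = -3 + 21*I.

Res(f, 2 + I) = (-3 + 21*I)/(9 + 4*I) = 57/97 + 201*I/97

Final answer: 57/97 + 201*I/97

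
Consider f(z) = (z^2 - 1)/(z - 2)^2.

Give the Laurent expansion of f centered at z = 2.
Put w = z - (2), i.e. z = w + 2. The denominator is w^2, so it suffices to rewrite the numerator in powers of w.

P(z) = z^2 - 1
P(w + 2) = 3 + 4*w + w^2

Dividing each term by w^2:
  f = 3/w^2 + 4/w + 1

Substituting back w = z - 2:
  f(z) = 3/(z - 2)^2 + 4/(z - 2) + 1

The series is finite because the numerator is a polynomial; the negative powers form the principal part, and the coefficient of 1/(z - 2) gives Res(f, 2) = 4.

Final answer: 3/(z - 2)^2 + 4/(z - 2) + 1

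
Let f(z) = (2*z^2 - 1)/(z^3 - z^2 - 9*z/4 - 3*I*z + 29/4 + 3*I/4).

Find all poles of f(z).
The singularities of f are the zeros of the denominator. Factoring,
  z^3 - z^2 - 9*z/4 - 3*I*z + 29/4 + 3*I/4 = (z + 2 + I/2)*(z - 2 - 3*I/2)*(z - 1 + I)
so the candidates are z = -2 - I/2, z = 2 + 3*I/2, z = 1 - I.

Check the numerator P(z) = 2*z^2 - 1 at each one:
  P(-2 - I/2) = 13/2 + 4*I ≠ 0, so z = -2 - I/2 is a (simple) pole.
  P(2 + 3*I/2) = 5/2 + 12*I ≠ 0, so z = 2 + 3*I/2 is a (simple) pole.
  P(1 - I) = -1 - 4*I ≠ 0, so z = 1 - I is a (simple) pole.

Poles of f: {-2 - I/2, 1 - I, 2 + 3*I/2}

Final answer: {-2 - I/2, 1 - I, 2 + 3*I/2}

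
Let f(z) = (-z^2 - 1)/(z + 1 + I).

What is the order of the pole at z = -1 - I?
Factor the denominator:
  z + 1 + I = (z + 1 + I)

The numerator P(z) = -z^2 - 1 has P(-1 - I) = -1 - 2*I ≠ 0, so no factor of (z + 1 + I) cancels.
Near z = -1 - I we can therefore write f(z) = g(z)/(z + 1 + I) with g analytic at -1 - I and g(-1 - I) ≠ 0 (g is just the numerator).

Hence z = -1 - I is a pole of order 1.

Final answer: 1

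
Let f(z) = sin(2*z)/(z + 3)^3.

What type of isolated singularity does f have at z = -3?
Write f(z) = g(z)/(z + 3)^3 with g(z) = sin(2*z).
g is entire and g(-3) = -sin(6) ≠ 0, so no factor of (z + 3) cancels: the Laurent expansion of f about z = -3 starts at the power -3, i.e. lim_{z→z₀} (z - z₀)^3 f(z) = -sin(6) is finite and nonzero.
So z = -3 is a pole of order 3.

Final answer: pole of order 3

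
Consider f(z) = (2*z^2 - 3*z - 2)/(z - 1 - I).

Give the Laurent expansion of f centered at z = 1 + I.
(-5 + I)/(z - 1 - I) + 1 + 4*I + 2*(z - 1 - I)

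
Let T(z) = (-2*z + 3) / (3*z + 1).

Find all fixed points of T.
T(z) = z means -2*z + 3 = z*(3*z + 1), i.e.
  3*z^2 + 3*z - 3 = 0.
Discriminant: (3)^2 - 4*(3)*(-3) = 45, so the roots are real.
  z = (-3 ± sqrt(45))/(2*(3))
Fixed points: {-sqrt(5)/2 - 1/2, -1/2 + sqrt(5)/2}

Final answer: {-sqrt(5)/2 - 1/2, -1/2 + sqrt(5)/2}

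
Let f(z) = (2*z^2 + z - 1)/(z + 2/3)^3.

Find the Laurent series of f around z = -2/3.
Put w = z - (-2/3), i.e. z = w - 2/3. The denominator is w^3, so it suffices to rewrite the numerator in powers of w.

P(z) = 2*z^2 + z - 1
P(w - 2/3) = -7/9 - 5*w/3 + 2*w^2

Dividing each term by w^3:
  f = -7/(9*w^3) - 5/(3*w^2) + 2/w

Substituting back w = z + 2/3:
  f(z) = -7/(9*(z + 2/3)^3) - 5/(3*(z + 2/3)^2) + 2/(z + 2/3)

The series is finite because the numerator is a polynomial; the negative powers form the principal part, and the coefficient of 1/(z + 2/3) gives Res(f, -2/3) = 2.

Final answer: -7/(9*(z + 2/3)^3) - 5/(3*(z + 2/3)^2) + 2/(z + 2/3)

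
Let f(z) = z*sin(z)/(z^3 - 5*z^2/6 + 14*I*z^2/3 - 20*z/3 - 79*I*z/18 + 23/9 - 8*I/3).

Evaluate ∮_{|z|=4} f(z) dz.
By the residue theorem, ∮_C f(z) dz = 2πi · (sum of the residues of f at the poles inside |z| = 4).

The denominator factors as (z - 3/2 + I)*(z + 2*I/3)*(z + 2/3 + 3*I), so the singularities of f are simple poles at z = 3/2 - I, z = -2*I/3, z = -2/3 - 3*I.
  |3/2 - I|² = 13/4 < 16 = 4², so this pole is inside the contour.
  |-2*I/3|² = 4/9 < 16 = 4², so this pole is inside the contour.
  |-2/3 - 3*I|² = 85/9 < 16 = 4², so this pole is inside the contour.

With P(z) = z*sin(z) and Q(z) = z^3 - 5*z^2/6 + 14*I*z^2/3 - 20*z/3 - 79*I*z/18 + 23/9 - 8*I/3, each pole is simple, so Res(f, z₀) = P(z₀)/Q'(z₀) with Q'(z) = 3*z^2 - 5*z/3 + 28*I*z/3 - 20/3 - 79*I/18.
  Res(f, 3/2 - I) = P(3/2 - I)/Q'(3/2 - I) = ((3/2 - I)*sin(3/2 - I))/(47/12 + 41*I/18) = (4662/26605 - 9504*I/26605)*sin(3/2 - I)
  Res(f, -2*I/3) = P(-2*I/3)/Q'(-2*I/3) = (-2*sinh(2/3)/3)/(-16/9 - 59*I/18) = (384/4505 - 708*I/4505)*sinh(2/3)
  Res(f, -2/3 - 3*I) = P(-2/3 - 3*I)/Q'(-2/3 - 3*I) = ((2/3 + 3*I)*sin(2/3 + 3*I))/(-29/9 + 115*I/18) = (5514/16589 - 4512*I/16589)*sin(2/3 + 3*I)

Sum of residues inside C: (4662/26605 - 9504*I/26605)*sin(3/2 - I) + (384/4505 - 708*I/4505)*sinh(2/3) + (5514/16589 - 4512*I/16589)*sin(2/3 + 3*I)
∮_C f(z) dz = 2πi · ((4662/26605 - 9504*I/26605)*sin(3/2 - I) + (384/4505 - 708*I/4505)*sinh(2/3) + (5514/16589 - 4512*I/16589)*sin(2/3 + 3*I)) = pi*(1416/4505 + 768*I/4505)*sinh(2/3) + pi*(19008/26605 + 9324*I/26605)*sin(3/2 - I) + pi*(9024/16589 + 11028*I/16589)*sin(2/3 + 3*I)

Final answer: pi*(1416/4505 + 768*I/4505)*sinh(2/3) + pi*(19008/26605 + 9324*I/26605)*sin(3/2 - I) + pi*(9024/16589 + 11028*I/16589)*sin(2/3 + 3*I)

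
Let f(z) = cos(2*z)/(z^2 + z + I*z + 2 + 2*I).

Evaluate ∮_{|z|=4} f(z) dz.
pi*(3/5 - I/5)*cos(2 - 2*I) + pi*(-3/5 + I/5)*cosh(4)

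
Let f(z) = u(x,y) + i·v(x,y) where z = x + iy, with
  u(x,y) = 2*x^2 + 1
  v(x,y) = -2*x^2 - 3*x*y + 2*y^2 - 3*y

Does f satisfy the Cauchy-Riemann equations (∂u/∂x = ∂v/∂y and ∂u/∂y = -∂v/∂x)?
∂u/∂x = 4*x
∂v/∂y = -3*x + 4*y - 3
∂u/∂y = 0
∂v/∂x = -4*x - 3*y
∂u/∂x ≠ ∂v/∂y and ∂u/∂y ≠ -∂v/∂x; the Cauchy-Riemann equations are not satisfied, so f is not analytic.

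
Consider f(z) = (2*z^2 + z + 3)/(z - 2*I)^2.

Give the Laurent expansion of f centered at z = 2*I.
Put w = z - (2*I), i.e. z = w + 2*I. The denominator is w^2, so it suffices to rewrite the numerator in powers of w.

P(z) = 2*z^2 + z + 3
P(w + 2*I) = -5 + 2*I + (1 + 8*I)*w + 2*w^2

Dividing each term by w^2:
  f = (-5 + 2*I)/w^2 + (1 + 8*I)/w + 2

Substituting back w = z - 2*I:
  f(z) = (-5 + 2*I)/(z - 2*I)^2 + (1 + 8*I)/(z - 2*I) + 2

The series is finite because the numerator is a polynomial; the negative powers form the principal part, and the coefficient of 1/(z - 2*I) gives Res(f, 2*I) = 1 + 8*I.

Final answer: (-5 + 2*I)/(z - 2*I)^2 + (1 + 8*I)/(z - 2*I) + 2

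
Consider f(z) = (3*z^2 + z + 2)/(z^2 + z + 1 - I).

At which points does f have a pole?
The singularities of f are the zeros of the denominator. Factoring,
  z^2 + z + 1 - I = (z + 1 + I)*(z - I)
so the candidates are z = -1 - I, z = I.

Check the numerator P(z) = 3*z^2 + z + 2 at each one:
  P(-1 - I) = 1 + 5*I ≠ 0, so z = -1 - I is a (simple) pole.
  P(I) = -1 + I ≠ 0, so z = I is a (simple) pole.

Poles of f: {-1 - I, I}

Final answer: {-1 - I, I}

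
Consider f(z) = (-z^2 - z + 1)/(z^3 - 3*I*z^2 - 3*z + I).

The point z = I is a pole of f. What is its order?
3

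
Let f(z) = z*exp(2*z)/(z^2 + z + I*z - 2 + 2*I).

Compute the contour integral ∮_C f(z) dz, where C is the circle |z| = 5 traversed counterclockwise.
By the residue theorem, ∮_C f(z) dz = 2πi · (sum of the residues of f at the poles inside |z| = 5).

The denominator factors as (z + 2)*(z - 1 + I), so the singularities of f are simple poles at z = -2, z = 1 - I.
  |-2|² = 4 < 25 = 5², so this pole is inside the contour.
  |1 - I|² = 2 < 25 = 5², so this pole is inside the contour.

With P(z) = z*exp(2*z) and Q(z) = z^2 + z + I*z - 2 + 2*I, each pole is simple, so Res(f, z₀) = P(z₀)/Q'(z₀) with Q'(z) = 2*z + 1 + I.
  Res(f, -2) = P(-2)/Q'(-2) = (-2*exp(-4))/(-3 + I) = (3/5 + I/5)*exp(-4)
  Res(f, 1 - I) = P(1 - I)/Q'(1 - I) = ((1 - I)*exp(2 - 2*I))/(3 - I) = (2/5 - I/5)*exp(2 - 2*I)

Sum of residues inside C: (2/5 - I/5)*exp(2 - 2*I) + (3/5 + I/5)*exp(-4)
∮_C f(z) dz = 2πi · ((2/5 - I/5)*exp(2 - 2*I) + (3/5 + I/5)*exp(-4)) = pi*(2/5 + 4*I/5)*exp(2 - 2*I) + pi*(-2/5 + 6*I/5)*exp(-4)

Final answer: pi*(2/5 + 4*I/5)*exp(2 - 2*I) + pi*(-2/5 + 6*I/5)*exp(-4)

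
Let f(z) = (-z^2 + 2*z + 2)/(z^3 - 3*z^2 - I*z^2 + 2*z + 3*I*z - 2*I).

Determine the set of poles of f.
The singularities of f are the zeros of the denominator. Factoring,
  z^3 - 3*z^2 - I*z^2 + 2*z + 3*I*z - 2*I = (z - 2)*(z - 1)*(z - I)
so the candidates are z = 2, z = 1, z = I.

Check the numerator P(z) = -z^2 + 2*z + 2 at each one:
  P(2) = 2 ≠ 0, so z = 2 is a (simple) pole.
  P(1) = 3 ≠ 0, so z = 1 is a (simple) pole.
  P(I) = 3 + 2*I ≠ 0, so z = I is a (simple) pole.

Poles of f: {I, 1, 2}

Final answer: {I, 1, 2}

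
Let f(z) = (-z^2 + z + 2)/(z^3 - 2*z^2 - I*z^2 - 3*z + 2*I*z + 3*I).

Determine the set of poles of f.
The singularities of f are the zeros of the denominator. Factoring,
  z^3 - 2*z^2 - I*z^2 - 3*z + 2*I*z + 3*I = (z - I)*(z + 1)*(z - 3)
so the candidates are z = I, z = -1, z = 3.

Check the numerator P(z) = -z^2 + z + 2 at each one:
  P(I) = 3 + I ≠ 0, so z = I is a (simple) pole.
  P(-1) = 0, so the factor (z + 1) cancels and z = -1 is only a removable singularity, not a pole.
  P(3) = -4 ≠ 0, so z = 3 is a (simple) pole.

Poles of f: {I, 3}

Final answer: {I, 3}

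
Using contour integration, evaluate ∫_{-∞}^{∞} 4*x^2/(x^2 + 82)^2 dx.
sqrt(82)*pi/41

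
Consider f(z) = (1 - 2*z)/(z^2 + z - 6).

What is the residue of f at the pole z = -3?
Write f(z) = P(z)/Q(z) with P(z) = 1 - 2*z and Q(z) = z^2 + z - 6.
The denominator factors as Q(z) = (z + 3)*(z - 2), so z = -3 is a simple zero of Q and P is analytic there; z = -3 is therefore a simple pole and
  Res(f, z₀) = P(z₀)/Q'(z₀).

Q'(z) = 2*z + 1, so Q'(-3) = -5.
P(-3) = 7.

Res(f, -3) = (7)/(-5) = -7/5

Final answer: -7/5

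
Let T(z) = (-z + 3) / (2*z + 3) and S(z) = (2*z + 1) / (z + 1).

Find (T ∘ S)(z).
(z + 2)/(7*z + 5)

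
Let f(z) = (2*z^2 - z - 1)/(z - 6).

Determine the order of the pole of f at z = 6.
Factor the denominator:
  z - 6 = (z - 6)

The numerator P(z) = 2*z^2 - z - 1 has P(6) = 65 ≠ 0, so no factor of (z - 6) cancels.
Near z = 6 we can therefore write f(z) = g(z)/(z - 6) with g analytic at 6 and g(6) ≠ 0 (g is just the numerator).

Hence z = 6 is a pole of order 1.

Final answer: 1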